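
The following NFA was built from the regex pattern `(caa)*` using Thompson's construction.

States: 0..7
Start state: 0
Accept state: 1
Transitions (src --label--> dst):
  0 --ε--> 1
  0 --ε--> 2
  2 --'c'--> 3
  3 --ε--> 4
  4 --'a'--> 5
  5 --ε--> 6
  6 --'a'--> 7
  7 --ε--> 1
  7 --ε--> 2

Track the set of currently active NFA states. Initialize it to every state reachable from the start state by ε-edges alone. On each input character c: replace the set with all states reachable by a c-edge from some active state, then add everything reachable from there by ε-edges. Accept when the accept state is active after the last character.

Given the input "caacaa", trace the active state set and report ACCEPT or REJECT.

Answer: ACCEPT

Derivation:
initial (ε-close {0}): {0,1,2}
'c' @ 1: {3,4}
'a' @ 2: {5,6}
'a' @ 3: {1,2,7}  (accept∈set)
'c' @ 4: {3,4}
'a' @ 5: {5,6}
'a' @ 6: {1,2,7}  (accept∈set)
end set {1,2,7} — state 1 in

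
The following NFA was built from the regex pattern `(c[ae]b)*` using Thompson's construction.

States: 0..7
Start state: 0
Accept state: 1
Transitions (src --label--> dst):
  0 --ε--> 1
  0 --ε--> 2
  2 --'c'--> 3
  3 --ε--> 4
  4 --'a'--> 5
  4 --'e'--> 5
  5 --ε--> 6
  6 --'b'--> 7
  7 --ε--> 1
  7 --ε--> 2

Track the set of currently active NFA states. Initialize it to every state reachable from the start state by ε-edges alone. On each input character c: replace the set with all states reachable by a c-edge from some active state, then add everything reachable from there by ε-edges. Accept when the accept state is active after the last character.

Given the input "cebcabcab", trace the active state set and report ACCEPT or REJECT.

Answer: ACCEPT

Derivation:
initial (ε-close {0}): {0,1,2}
'c' @ 1: {3,4}
'e' @ 2: {5,6}
'b' @ 3: {1,2,7}  (accept∈set)
'c' @ 4: {3,4}
'a' @ 5: {5,6}
'b' @ 6: {1,2,7}  (accept∈set)
'c' @ 7: {3,4}
'a' @ 8: {5,6}
'b' @ 9: {1,2,7}  (accept∈set)
after full input: {1,2,7}  (accept=1 in)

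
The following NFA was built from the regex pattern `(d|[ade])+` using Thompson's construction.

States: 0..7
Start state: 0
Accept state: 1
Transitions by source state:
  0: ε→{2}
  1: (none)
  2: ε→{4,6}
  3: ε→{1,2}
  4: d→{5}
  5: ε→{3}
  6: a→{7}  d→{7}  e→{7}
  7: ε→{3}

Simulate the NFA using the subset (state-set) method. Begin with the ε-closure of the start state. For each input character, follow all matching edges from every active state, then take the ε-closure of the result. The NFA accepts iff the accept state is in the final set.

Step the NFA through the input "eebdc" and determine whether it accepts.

Answer: REJECT

Trace:
S₀ = ε-closure({0}) = {0,2,4,6}
'e' @ 1: {1,2,3,4,6,7}  (accept∈set)
'e' @ 2: {1,2,3,4,6,7}  (accept∈set)
'b' @ 3: {}  — state set empty
rest 'dc' ignored (set empty)
end set {} — state 1 not in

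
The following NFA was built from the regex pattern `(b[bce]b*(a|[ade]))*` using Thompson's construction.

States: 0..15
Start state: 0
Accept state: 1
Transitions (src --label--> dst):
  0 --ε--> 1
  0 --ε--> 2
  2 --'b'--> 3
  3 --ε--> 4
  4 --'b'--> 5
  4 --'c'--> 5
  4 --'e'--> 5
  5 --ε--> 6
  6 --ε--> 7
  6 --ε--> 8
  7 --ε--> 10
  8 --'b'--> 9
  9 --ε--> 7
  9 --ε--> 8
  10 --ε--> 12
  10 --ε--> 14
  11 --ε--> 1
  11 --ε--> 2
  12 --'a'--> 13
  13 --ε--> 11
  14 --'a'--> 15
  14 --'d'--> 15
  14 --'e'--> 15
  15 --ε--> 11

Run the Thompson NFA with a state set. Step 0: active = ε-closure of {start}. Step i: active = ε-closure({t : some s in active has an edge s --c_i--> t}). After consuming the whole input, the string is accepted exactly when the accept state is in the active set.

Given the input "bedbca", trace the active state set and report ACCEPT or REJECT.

initial (ε-close {0}): {0,1,2}
'b' @ 1: {3,4}
'e' @ 2: {5,6,7,8,10,12,14}
'd' @ 3: {1,2,11,15}  ✓accept
'b' @ 4: {3,4}
'c' @ 5: {5,6,7,8,10,12,14}
'a' @ 6: {1,2,11,13,15}  ✓accept
final: {1,2,11,13,15}; accept 1 in set

Answer: ACCEPT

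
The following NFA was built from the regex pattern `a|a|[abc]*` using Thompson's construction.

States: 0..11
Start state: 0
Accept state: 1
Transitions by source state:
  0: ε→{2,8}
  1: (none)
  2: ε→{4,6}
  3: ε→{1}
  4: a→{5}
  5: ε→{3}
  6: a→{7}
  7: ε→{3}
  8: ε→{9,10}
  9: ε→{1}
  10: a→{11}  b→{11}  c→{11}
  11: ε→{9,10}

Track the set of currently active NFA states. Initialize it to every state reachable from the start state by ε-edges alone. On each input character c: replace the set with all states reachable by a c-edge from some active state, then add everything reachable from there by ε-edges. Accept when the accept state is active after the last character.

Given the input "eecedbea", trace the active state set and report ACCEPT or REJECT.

Answer: REJECT

Steps:
S₀ = ε-closure({0}) = {0,1,2,4,6,8,9,10}
'e' @ 1: {}  — state set empty
rest 'ecedbea' ignored (set empty)
after full input: {}  (accept=1 not in)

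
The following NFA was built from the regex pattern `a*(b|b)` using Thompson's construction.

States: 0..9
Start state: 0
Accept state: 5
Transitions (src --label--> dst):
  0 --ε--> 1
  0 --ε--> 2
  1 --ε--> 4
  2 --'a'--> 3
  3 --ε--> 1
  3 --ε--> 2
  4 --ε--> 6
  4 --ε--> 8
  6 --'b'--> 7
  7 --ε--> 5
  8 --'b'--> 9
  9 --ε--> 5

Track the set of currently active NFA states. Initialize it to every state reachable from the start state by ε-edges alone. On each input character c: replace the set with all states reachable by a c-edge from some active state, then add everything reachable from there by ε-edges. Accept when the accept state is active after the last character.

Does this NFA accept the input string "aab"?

Answer: ACCEPT

Trace:
start: ε-closure({0}) = {0,1,2,4,6,8}
'a' @ 1: {1,2,3,4,6,8}
'a' @ 2: {1,2,3,4,6,8}
'b' @ 3: {5,7,9}  [accepting]
end set {5,7,9} — state 5 in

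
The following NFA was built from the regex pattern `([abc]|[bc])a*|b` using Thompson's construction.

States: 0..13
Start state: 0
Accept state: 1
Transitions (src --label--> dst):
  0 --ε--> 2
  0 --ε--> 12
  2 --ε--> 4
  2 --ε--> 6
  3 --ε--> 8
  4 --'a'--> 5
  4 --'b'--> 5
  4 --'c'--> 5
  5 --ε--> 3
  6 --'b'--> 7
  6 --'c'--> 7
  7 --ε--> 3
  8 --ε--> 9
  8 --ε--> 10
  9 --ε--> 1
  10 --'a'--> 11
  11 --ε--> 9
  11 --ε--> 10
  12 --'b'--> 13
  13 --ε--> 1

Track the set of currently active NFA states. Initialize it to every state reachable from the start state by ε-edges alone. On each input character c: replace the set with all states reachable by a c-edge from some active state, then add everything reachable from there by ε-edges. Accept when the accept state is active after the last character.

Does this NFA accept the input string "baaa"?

Answer: ACCEPT

Trace:
start: ε-closure({0}) = {0,2,4,6,12}
'b' @ 1: {1,3,5,7,8,9,10,13}  (accept∈set)
'a' @ 2: {1,9,10,11}  (accept∈set)
'a' @ 3: {1,9,10,11}  (accept∈set)
'a' @ 4: {1,9,10,11}  (accept∈set)
end set {1,9,10,11} — state 1 in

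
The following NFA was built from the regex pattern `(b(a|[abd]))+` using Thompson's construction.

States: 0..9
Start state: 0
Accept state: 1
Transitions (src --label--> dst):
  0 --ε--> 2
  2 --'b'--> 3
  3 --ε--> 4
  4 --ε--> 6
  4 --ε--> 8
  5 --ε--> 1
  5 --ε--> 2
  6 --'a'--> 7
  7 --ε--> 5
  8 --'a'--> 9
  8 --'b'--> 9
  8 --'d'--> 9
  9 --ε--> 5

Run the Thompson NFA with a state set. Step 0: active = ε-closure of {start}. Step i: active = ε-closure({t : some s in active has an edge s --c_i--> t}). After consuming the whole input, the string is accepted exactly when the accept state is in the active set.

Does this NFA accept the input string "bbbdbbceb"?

S₀ = ε-closure({0}) = {0,2}
'b' @ 1: {3,4,6,8}
'b' @ 2: {1,2,5,9}  (accept∈set)
'b' @ 3: {3,4,6,8}
'd' @ 4: {1,2,5,9}  (accept∈set)
'b' @ 5: {3,4,6,8}
'b' @ 6: {1,2,5,9}  (accept∈set)
'c' @ 7: {}  — state set empty
rest 'eb' ignored (set empty)
end set {} — state 1 not in

Answer: REJECT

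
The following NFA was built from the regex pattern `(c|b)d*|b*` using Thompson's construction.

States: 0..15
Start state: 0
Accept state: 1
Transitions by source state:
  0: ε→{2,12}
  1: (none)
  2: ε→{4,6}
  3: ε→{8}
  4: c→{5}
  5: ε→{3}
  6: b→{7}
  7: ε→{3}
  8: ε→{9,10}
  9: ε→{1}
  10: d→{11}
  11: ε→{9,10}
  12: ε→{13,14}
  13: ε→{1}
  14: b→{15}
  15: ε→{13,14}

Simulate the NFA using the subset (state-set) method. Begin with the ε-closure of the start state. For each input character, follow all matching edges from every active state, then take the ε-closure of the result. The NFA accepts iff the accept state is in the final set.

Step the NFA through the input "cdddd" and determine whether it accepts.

S₀ = ε-closure({0}) = {0,1,2,4,6,12,13,14}
'c' @ 1: {1,3,5,8,9,10}  [accepting]
'd' @ 2: {1,9,10,11}  [accepting]
'd' @ 3: {1,9,10,11}  [accepting]
'd' @ 4: {1,9,10,11}  [accepting]
'd' @ 5: {1,9,10,11}  [accepting]
end set {1,9,10,11} — state 1 in

Answer: ACCEPT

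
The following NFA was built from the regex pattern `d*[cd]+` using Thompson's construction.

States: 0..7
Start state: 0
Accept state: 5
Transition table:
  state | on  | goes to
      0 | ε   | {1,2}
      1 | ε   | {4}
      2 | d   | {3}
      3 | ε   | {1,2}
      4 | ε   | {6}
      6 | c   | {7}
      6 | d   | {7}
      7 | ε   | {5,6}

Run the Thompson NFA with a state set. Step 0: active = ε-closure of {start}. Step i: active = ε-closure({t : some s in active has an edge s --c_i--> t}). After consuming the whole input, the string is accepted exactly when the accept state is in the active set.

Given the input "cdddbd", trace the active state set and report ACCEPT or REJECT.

start: ε-closure({0}) = {0,1,2,4,6}
'c' @ 1: {5,6,7}  (accept∈set)
'd' @ 2: {5,6,7}  (accept∈set)
'd' @ 3: {5,6,7}  (accept∈set)
'd' @ 4: {5,6,7}  (accept∈set)
'b' @ 5: {}  — no active states
rest 'd' ignored (set empty)
after full input: {}  (accept=5 not in)

Answer: REJECT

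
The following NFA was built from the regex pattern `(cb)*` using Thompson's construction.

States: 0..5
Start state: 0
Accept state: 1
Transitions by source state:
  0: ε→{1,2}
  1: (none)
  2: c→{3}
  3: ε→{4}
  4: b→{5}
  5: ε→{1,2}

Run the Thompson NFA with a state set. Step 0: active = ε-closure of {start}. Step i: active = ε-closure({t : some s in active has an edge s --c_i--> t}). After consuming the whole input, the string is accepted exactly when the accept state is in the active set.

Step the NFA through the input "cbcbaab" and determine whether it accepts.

Answer: REJECT

Derivation:
initial (ε-close {0}): {0,1,2}
'c' @ 1: {3,4}
'b' @ 2: {1,2,5}  (accept∈set)
'c' @ 3: {3,4}
'b' @ 4: {1,2,5}  (accept∈set)
'a' @ 5: {}  — dead — no transitions
rest 'ab' ignored (set empty)
after full input: {}  (accept=1 not in)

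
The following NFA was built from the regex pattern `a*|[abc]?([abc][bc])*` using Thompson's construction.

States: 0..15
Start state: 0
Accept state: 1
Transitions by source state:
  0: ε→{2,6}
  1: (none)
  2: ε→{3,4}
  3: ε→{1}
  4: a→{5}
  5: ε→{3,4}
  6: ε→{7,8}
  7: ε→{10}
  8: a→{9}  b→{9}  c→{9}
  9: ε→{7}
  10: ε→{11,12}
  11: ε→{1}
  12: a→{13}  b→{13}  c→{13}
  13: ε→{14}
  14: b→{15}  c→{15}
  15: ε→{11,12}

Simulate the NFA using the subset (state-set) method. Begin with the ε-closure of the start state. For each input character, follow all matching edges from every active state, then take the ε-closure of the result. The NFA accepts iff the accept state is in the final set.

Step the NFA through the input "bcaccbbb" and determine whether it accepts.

initial (ε-close {0}): {0,1,2,3,4,6,7,8,10,11,12}
'b' @ 1: {1,7,9,10,11,12,13,14}  (accept∈set)
'c' @ 2: {1,11,12,13,14,15}  (accept∈set)
'a' @ 3: {13,14}
'c' @ 4: {1,11,12,15}  (accept∈set)
'c' @ 5: {13,14}
'b' @ 6: {1,11,12,15}  (accept∈set)
'b' @ 7: {13,14}
'b' @ 8: {1,11,12,15}  (accept∈set)
final: {1,11,12,15}; accept 1 in set

Answer: ACCEPT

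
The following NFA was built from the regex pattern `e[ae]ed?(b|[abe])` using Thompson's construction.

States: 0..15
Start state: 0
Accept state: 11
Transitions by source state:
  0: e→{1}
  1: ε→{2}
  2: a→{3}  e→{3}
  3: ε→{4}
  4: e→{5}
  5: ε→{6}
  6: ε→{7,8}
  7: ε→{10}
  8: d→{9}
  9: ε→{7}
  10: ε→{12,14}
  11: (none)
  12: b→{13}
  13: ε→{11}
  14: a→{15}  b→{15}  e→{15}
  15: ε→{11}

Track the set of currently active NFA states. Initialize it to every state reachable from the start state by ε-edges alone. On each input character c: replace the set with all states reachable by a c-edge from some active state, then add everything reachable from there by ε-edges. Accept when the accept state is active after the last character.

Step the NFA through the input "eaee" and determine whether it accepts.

Answer: ACCEPT

Derivation:
initial (ε-close {0}): {0}
'e' @ 1: {1,2}
'a' @ 2: {3,4}
'e' @ 3: {5,6,7,8,10,12,14}
'e' @ 4: {11,15}  [accepting]
end set {11,15} — state 11 in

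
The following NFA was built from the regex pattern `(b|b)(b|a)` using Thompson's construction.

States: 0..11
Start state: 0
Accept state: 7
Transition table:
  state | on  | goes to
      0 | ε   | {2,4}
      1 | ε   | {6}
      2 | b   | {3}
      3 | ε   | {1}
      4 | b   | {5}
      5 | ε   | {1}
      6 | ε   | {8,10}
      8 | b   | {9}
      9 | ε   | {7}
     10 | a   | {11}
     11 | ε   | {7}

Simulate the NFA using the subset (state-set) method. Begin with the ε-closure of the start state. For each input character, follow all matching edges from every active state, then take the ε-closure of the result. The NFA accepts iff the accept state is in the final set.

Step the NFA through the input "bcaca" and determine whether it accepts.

S₀ = ε-closure({0}) = {0,2,4}
'b' @ 1: {1,3,5,6,8,10}
'c' @ 2: {}  — dead — no transitions
rest 'aca' ignored (set empty)
final: {}; accept 7 not in set

Answer: REJECT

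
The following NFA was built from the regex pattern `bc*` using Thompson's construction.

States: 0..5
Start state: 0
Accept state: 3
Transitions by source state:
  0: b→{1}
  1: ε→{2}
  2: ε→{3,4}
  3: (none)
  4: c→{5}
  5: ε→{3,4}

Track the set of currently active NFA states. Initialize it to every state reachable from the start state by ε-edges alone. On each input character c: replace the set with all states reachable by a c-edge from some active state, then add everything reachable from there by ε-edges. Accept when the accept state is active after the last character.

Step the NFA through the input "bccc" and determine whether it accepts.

Answer: ACCEPT

Derivation:
initial (ε-close {0}): {0}
'b' @ 1: {1,2,3,4}  (accept∈set)
'c' @ 2: {3,4,5}  (accept∈set)
'c' @ 3: {3,4,5}  (accept∈set)
'c' @ 4: {3,4,5}  (accept∈set)
end set {3,4,5} — state 3 in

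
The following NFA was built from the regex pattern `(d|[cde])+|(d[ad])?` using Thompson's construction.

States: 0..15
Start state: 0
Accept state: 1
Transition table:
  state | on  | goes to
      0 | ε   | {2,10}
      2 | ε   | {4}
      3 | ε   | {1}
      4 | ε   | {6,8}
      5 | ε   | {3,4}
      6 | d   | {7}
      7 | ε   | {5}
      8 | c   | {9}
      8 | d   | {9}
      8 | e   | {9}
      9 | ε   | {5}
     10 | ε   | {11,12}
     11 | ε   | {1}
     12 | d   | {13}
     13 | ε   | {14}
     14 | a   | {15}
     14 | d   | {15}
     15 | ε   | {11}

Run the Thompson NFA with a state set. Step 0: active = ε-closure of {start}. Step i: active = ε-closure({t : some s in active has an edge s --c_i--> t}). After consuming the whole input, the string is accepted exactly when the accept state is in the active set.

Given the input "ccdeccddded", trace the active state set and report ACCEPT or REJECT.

Answer: ACCEPT

Trace:
S₀ = ε-closure({0}) = {0,1,2,4,6,8,10,11,12}
'c' @ 1: {1,3,4,5,6,8,9}  [accepting]
'c' @ 2: {1,3,4,5,6,8,9}  [accepting]
'd' @ 3: {1,3,4,5,6,7,8,9}  [accepting]
'e' @ 4: {1,3,4,5,6,8,9}  [accepting]
'c' @ 5: {1,3,4,5,6,8,9}  [accepting]
'c' @ 6: {1,3,4,5,6,8,9}  [accepting]
'd' @ 7: {1,3,4,5,6,7,8,9}  [accepting]
'd' @ 8: {1,3,4,5,6,7,8,9}  [accepting]
'd' @ 9: {1,3,4,5,6,7,8,9}  [accepting]
'e' @ 10: {1,3,4,5,6,8,9}  [accepting]
'd' @ 11: {1,3,4,5,6,7,8,9}  [accepting]
final: {1,3,4,5,6,7,8,9}; accept 1 in set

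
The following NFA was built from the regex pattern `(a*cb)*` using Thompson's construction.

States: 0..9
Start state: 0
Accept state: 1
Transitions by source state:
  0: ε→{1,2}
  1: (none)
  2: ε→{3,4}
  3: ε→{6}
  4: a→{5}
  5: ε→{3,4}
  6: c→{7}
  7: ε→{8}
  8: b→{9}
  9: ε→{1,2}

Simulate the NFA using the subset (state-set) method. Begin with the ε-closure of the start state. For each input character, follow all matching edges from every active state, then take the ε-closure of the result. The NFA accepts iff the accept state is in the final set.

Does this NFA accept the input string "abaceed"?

Answer: REJECT

Steps:
start: ε-closure({0}) = {0,1,2,3,4,6}
'a' @ 1: {3,4,5,6}
'b' @ 2: {}  — state set empty
rest 'aceed' ignored (set empty)
end set {} — state 1 not in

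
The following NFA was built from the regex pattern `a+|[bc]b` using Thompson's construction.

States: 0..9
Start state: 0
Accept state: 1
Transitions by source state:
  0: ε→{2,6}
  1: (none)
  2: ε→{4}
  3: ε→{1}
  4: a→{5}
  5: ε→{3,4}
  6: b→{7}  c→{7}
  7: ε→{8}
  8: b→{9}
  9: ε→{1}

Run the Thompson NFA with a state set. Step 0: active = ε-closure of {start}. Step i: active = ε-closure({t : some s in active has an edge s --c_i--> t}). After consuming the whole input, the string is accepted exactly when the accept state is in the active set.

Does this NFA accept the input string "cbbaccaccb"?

initial (ε-close {0}): {0,2,4,6}
'c' @ 1: {7,8}
'b' @ 2: {1,9}  (accept∈set)
'b' @ 3: {}  — dead — no transitions
rest 'accaccb' ignored (set empty)
end set {} — state 1 not in

Answer: REJECT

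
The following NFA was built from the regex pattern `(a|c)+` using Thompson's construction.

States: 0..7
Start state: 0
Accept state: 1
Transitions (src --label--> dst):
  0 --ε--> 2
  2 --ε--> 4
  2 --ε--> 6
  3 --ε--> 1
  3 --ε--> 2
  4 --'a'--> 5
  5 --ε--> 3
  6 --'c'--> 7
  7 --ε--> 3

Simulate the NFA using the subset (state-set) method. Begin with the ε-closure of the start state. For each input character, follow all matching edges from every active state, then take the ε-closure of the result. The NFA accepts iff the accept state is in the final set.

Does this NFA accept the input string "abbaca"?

S₀ = ε-closure({0}) = {0,2,4,6}
'a' @ 1: {1,2,3,4,5,6}  [accepting]
'b' @ 2: {}  — dead — no transitions
rest 'baca' ignored (set empty)
end set {} — state 1 not in

Answer: REJECT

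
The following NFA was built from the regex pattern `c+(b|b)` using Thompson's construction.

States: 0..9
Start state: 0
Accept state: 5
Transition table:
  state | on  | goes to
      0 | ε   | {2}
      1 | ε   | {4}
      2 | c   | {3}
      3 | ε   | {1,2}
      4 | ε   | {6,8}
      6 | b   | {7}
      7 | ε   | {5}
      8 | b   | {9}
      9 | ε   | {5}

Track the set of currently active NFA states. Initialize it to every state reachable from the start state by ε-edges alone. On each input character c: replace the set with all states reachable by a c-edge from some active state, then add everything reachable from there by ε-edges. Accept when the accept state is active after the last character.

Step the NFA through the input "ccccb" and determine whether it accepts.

Answer: ACCEPT

Derivation:
initial (ε-close {0}): {0,2}
'c' @ 1: {1,2,3,4,6,8}
'c' @ 2: {1,2,3,4,6,8}
'c' @ 3: {1,2,3,4,6,8}
'c' @ 4: {1,2,3,4,6,8}
'b' @ 5: {5,7,9}  (accept∈set)
final: {5,7,9}; accept 5 in set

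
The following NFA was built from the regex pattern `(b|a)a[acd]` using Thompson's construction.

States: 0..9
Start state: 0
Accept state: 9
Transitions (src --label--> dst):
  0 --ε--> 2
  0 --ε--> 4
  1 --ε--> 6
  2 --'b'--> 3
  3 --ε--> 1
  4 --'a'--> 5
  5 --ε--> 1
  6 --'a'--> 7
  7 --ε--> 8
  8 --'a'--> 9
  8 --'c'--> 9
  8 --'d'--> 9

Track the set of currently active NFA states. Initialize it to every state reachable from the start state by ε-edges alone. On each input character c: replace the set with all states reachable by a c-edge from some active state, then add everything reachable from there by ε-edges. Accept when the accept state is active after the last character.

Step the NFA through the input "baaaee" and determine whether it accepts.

Answer: REJECT

Steps:
S₀ = ε-closure({0}) = {0,2,4}
'b' @ 1: {1,3,6}
'a' @ 2: {7,8}
'a' @ 3: {9}  ✓accept
'a' @ 4: {}  — state set empty
rest 'ee' ignored (set empty)
final: {}; accept 9 not in set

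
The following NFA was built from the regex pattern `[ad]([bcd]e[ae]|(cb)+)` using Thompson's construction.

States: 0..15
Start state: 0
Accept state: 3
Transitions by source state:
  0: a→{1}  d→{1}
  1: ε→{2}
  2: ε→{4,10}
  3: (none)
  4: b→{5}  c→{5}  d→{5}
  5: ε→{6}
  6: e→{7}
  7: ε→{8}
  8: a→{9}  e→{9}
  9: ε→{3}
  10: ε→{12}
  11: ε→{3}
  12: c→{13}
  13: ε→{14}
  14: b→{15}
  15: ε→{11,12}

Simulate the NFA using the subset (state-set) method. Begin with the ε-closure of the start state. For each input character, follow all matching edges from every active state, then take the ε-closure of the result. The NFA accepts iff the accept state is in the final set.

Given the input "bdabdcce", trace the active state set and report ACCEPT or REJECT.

Answer: REJECT

Derivation:
initial (ε-close {0}): {0}
'b' @ 1: {}  — state set empty
rest 'dabdcce' ignored (set empty)
after full input: {}  (accept=3 not in)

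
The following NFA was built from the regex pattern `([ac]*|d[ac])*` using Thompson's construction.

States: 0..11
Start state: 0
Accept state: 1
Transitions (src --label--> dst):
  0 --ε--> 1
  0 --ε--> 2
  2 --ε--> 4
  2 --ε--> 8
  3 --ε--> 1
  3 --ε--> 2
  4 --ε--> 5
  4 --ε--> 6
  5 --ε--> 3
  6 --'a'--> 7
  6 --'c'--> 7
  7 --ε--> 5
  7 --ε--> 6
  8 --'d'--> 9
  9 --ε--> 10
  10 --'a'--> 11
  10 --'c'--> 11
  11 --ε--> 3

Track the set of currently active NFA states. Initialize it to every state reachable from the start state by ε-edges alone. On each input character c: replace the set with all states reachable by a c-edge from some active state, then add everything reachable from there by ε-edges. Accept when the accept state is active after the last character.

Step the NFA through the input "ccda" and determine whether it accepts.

initial (ε-close {0}): {0,1,2,3,4,5,6,8}
'c' @ 1: {1,2,3,4,5,6,7,8}  ✓accept
'c' @ 2: {1,2,3,4,5,6,7,8}  ✓accept
'd' @ 3: {9,10}
'a' @ 4: {1,2,3,4,5,6,8,11}  ✓accept
final: {1,2,3,4,5,6,8,11}; accept 1 in set

Answer: ACCEPT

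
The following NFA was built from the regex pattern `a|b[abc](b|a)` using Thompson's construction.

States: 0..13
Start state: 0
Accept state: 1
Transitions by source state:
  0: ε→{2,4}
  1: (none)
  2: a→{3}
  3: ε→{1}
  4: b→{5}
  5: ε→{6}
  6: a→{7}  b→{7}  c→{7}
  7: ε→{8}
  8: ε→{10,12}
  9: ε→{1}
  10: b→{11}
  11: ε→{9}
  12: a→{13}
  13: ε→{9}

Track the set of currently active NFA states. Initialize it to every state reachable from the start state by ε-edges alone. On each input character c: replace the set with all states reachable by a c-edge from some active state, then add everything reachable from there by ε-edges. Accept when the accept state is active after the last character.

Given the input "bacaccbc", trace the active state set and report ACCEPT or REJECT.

start: ε-closure({0}) = {0,2,4}
'b' @ 1: {5,6}
'a' @ 2: {7,8,10,12}
'c' @ 3: {}  — state set empty
rest 'accbc' ignored (set empty)
final: {}; accept 1 not in set

Answer: REJECT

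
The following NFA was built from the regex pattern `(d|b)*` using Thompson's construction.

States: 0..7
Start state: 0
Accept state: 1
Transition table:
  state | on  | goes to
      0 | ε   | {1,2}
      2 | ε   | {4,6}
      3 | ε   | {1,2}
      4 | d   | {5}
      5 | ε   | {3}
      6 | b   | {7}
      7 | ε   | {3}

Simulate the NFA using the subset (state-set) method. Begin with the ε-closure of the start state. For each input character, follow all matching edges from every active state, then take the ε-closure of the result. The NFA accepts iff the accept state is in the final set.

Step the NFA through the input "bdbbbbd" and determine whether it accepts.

Answer: ACCEPT

Trace:
initial (ε-close {0}): {0,1,2,4,6}
'b' @ 1: {1,2,3,4,6,7}  [accepting]
'd' @ 2: {1,2,3,4,5,6}  [accepting]
'b' @ 3: {1,2,3,4,6,7}  [accepting]
'b' @ 4: {1,2,3,4,6,7}  [accepting]
'b' @ 5: {1,2,3,4,6,7}  [accepting]
'b' @ 6: {1,2,3,4,6,7}  [accepting]
'd' @ 7: {1,2,3,4,5,6}  [accepting]
after full input: {1,2,3,4,5,6}  (accept=1 in)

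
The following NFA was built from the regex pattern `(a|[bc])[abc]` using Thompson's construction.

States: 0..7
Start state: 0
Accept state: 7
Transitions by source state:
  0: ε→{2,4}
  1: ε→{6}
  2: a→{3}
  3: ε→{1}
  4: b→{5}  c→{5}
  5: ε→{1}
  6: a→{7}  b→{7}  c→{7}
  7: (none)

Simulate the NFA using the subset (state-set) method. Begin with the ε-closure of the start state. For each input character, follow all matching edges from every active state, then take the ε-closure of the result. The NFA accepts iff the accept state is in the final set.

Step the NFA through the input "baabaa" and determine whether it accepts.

Answer: REJECT

Derivation:
start: ε-closure({0}) = {0,2,4}
'b' @ 1: {1,5,6}
'a' @ 2: {7}  [accepting]
'a' @ 3: {}  — dead — no transitions
rest 'baa' ignored (set empty)
final: {}; accept 7 not in set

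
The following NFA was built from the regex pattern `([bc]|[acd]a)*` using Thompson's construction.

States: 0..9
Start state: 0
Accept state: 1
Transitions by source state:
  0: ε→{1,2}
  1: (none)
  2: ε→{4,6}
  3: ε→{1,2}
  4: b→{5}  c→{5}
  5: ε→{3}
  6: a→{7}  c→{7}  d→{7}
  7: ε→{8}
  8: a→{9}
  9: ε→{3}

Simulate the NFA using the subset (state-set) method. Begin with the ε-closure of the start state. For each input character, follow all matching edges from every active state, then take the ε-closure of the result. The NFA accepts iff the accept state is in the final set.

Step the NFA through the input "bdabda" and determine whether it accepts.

Answer: ACCEPT

Trace:
start: ε-closure({0}) = {0,1,2,4,6}
'b' @ 1: {1,2,3,4,5,6}  (accept∈set)
'd' @ 2: {7,8}
'a' @ 3: {1,2,3,4,6,9}  (accept∈set)
'b' @ 4: {1,2,3,4,5,6}  (accept∈set)
'd' @ 5: {7,8}
'a' @ 6: {1,2,3,4,6,9}  (accept∈set)
end set {1,2,3,4,6,9} — state 1 in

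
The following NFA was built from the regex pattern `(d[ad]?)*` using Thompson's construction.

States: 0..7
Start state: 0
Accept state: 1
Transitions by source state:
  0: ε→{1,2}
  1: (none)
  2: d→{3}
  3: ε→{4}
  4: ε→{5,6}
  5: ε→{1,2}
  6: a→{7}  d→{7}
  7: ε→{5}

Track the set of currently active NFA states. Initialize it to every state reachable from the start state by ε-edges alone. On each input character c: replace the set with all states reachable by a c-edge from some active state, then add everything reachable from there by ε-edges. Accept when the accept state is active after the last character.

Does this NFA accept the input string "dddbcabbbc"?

Answer: REJECT

Steps:
S₀ = ε-closure({0}) = {0,1,2}
'd' @ 1: {1,2,3,4,5,6}  ✓accept
'd' @ 2: {1,2,3,4,5,6,7}  ✓accept
'd' @ 3: {1,2,3,4,5,6,7}  ✓accept
'b' @ 4: {}  — no active states
rest 'cabbbc' ignored (set empty)
final: {}; accept 1 not in set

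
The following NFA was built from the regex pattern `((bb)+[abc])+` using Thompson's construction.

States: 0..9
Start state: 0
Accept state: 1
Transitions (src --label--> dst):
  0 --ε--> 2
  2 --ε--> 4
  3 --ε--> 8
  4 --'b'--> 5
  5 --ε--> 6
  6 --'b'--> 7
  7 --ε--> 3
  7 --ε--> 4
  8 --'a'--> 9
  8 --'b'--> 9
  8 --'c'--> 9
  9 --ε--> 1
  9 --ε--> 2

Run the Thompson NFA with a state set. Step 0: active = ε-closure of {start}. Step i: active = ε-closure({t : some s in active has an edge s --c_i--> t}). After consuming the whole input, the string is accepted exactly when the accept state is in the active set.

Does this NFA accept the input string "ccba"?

Answer: REJECT

Trace:
S₀ = ε-closure({0}) = {0,2,4}
'c' @ 1: {}  — dead — no transitions
rest 'cba' ignored (set empty)
final: {}; accept 1 not in set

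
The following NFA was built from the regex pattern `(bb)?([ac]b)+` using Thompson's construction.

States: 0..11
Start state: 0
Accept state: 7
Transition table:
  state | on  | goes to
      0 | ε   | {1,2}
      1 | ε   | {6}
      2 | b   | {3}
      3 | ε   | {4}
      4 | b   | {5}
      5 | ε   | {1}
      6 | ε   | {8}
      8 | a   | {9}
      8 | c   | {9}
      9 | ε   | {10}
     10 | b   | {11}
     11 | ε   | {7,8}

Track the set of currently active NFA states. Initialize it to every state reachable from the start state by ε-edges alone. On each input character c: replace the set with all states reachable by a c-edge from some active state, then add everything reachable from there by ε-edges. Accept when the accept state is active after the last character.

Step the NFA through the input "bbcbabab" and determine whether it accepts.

Answer: ACCEPT

Trace:
S₀ = ε-closure({0}) = {0,1,2,6,8}
'b' @ 1: {3,4}
'b' @ 2: {1,5,6,8}
'c' @ 3: {9,10}
'b' @ 4: {7,8,11}  (accept∈set)
'a' @ 5: {9,10}
'b' @ 6: {7,8,11}  (accept∈set)
'a' @ 7: {9,10}
'b' @ 8: {7,8,11}  (accept∈set)
after full input: {7,8,11}  (accept=7 in)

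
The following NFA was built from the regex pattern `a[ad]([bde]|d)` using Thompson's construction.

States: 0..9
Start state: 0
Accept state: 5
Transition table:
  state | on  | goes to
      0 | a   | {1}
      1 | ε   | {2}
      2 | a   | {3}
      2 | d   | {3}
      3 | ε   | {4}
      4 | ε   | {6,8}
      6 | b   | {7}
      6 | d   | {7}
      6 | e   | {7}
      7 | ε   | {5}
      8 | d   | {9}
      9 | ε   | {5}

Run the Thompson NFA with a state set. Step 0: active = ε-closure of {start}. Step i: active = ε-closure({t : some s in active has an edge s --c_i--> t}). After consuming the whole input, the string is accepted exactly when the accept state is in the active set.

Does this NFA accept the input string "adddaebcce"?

initial (ε-close {0}): {0}
'a' @ 1: {1,2}
'd' @ 2: {3,4,6,8}
'd' @ 3: {5,7,9}  [accepting]
'd' @ 4: {}  — no active states
rest 'aebcce' ignored (set empty)
final: {}; accept 5 not in set

Answer: REJECT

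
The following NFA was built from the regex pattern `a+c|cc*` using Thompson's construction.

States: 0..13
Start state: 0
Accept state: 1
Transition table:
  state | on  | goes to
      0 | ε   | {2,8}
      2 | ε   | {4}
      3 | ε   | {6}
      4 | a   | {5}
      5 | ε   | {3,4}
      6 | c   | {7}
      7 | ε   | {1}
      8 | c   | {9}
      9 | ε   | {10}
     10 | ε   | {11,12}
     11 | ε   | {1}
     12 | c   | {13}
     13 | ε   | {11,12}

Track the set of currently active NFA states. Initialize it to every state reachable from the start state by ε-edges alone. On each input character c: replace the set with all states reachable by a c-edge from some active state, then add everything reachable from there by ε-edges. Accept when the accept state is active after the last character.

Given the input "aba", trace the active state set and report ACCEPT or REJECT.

initial (ε-close {0}): {0,2,4,8}
'a' @ 1: {3,4,5,6}
'b' @ 2: {}  — state set empty
rest 'a' ignored (set empty)
after full input: {}  (accept=1 not in)

Answer: REJECT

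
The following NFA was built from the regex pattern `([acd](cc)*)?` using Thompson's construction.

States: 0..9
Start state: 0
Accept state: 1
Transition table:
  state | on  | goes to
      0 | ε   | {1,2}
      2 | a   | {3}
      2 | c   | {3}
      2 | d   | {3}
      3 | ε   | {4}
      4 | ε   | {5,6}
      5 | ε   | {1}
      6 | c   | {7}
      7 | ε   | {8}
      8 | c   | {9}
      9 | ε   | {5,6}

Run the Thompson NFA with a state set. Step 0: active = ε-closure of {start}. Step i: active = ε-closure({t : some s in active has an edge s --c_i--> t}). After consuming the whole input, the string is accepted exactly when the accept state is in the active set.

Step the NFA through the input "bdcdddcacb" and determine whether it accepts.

start: ε-closure({0}) = {0,1,2}
'b' @ 1: {}  — dead — no transitions
rest 'dcdddcacb' ignored (set empty)
end set {} — state 1 not in

Answer: REJECT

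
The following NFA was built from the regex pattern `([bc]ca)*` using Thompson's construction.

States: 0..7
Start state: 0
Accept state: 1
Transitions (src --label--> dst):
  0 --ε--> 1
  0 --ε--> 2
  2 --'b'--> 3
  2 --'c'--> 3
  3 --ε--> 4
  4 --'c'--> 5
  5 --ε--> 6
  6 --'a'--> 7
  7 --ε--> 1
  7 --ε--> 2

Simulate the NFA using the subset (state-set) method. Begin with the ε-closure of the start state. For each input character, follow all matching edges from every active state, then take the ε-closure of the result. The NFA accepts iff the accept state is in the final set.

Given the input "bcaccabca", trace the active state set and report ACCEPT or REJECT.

initial (ε-close {0}): {0,1,2}
'b' @ 1: {3,4}
'c' @ 2: {5,6}
'a' @ 3: {1,2,7}  (accept∈set)
'c' @ 4: {3,4}
'c' @ 5: {5,6}
'a' @ 6: {1,2,7}  (accept∈set)
'b' @ 7: {3,4}
'c' @ 8: {5,6}
'a' @ 9: {1,2,7}  (accept∈set)
end set {1,2,7} — state 1 in

Answer: ACCEPT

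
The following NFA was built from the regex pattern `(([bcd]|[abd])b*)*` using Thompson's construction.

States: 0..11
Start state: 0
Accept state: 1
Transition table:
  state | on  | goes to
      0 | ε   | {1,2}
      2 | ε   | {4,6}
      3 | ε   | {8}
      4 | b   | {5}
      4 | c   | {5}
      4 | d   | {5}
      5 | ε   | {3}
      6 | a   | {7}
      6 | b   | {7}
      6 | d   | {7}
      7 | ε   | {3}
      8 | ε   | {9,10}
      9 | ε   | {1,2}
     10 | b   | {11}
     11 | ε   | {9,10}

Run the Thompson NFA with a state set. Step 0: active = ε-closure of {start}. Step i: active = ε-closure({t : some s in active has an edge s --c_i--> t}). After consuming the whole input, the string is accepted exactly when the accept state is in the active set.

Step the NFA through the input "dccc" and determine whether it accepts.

Answer: ACCEPT

Steps:
S₀ = ε-closure({0}) = {0,1,2,4,6}
'd' @ 1: {1,2,3,4,5,6,7,8,9,10}  (accept∈set)
'c' @ 2: {1,2,3,4,5,6,8,9,10}  (accept∈set)
'c' @ 3: {1,2,3,4,5,6,8,9,10}  (accept∈set)
'c' @ 4: {1,2,3,4,5,6,8,9,10}  (accept∈set)
final: {1,2,3,4,5,6,8,9,10}; accept 1 in set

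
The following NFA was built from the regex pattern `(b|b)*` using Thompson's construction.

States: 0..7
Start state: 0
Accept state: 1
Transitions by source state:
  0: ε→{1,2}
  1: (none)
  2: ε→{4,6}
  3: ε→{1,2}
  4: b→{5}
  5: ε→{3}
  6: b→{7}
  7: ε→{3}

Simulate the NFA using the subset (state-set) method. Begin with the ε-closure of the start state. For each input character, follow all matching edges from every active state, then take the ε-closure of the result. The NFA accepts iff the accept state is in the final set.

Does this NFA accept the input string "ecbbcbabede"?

Answer: REJECT

Derivation:
S₀ = ε-closure({0}) = {0,1,2,4,6}
'e' @ 1: {}  — dead — no transitions
rest 'cbbcbabede' ignored (set empty)
after full input: {}  (accept=1 not in)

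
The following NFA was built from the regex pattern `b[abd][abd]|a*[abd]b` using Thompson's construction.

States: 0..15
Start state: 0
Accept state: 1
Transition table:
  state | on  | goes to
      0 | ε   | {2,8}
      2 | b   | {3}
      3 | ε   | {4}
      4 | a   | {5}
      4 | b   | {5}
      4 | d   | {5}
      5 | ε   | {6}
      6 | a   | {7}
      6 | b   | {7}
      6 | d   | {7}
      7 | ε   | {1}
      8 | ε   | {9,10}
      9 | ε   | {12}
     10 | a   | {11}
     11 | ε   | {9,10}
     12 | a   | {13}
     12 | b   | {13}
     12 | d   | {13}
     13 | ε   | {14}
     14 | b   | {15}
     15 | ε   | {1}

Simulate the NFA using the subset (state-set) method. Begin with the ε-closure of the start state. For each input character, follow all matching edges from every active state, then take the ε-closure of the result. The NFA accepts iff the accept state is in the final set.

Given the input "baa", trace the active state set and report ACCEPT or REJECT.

S₀ = ε-closure({0}) = {0,2,8,9,10,12}
'b' @ 1: {3,4,13,14}
'a' @ 2: {5,6}
'a' @ 3: {1,7}  [accepting]
end set {1,7} — state 1 in

Answer: ACCEPT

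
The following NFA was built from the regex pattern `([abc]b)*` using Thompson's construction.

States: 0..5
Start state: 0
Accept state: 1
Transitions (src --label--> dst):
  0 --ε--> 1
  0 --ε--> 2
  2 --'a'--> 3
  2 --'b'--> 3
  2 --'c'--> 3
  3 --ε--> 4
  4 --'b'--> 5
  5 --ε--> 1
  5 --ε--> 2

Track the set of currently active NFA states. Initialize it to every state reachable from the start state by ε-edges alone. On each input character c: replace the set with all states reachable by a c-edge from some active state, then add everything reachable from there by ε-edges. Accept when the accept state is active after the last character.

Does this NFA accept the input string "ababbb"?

initial (ε-close {0}): {0,1,2}
'a' @ 1: {3,4}
'b' @ 2: {1,2,5}  (accept∈set)
'a' @ 3: {3,4}
'b' @ 4: {1,2,5}  (accept∈set)
'b' @ 5: {3,4}
'b' @ 6: {1,2,5}  (accept∈set)
final: {1,2,5}; accept 1 in set

Answer: ACCEPT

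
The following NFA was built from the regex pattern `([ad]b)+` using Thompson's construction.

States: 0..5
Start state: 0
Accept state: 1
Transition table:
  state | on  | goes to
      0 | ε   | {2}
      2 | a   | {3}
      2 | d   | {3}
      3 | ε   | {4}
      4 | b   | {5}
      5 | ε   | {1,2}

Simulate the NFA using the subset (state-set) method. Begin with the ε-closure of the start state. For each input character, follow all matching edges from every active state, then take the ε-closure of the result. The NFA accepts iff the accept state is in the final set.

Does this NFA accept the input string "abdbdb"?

start: ε-closure({0}) = {0,2}
'a' @ 1: {3,4}
'b' @ 2: {1,2,5}  [accepting]
'd' @ 3: {3,4}
'b' @ 4: {1,2,5}  [accepting]
'd' @ 5: {3,4}
'b' @ 6: {1,2,5}  [accepting]
end set {1,2,5} — state 1 in

Answer: ACCEPT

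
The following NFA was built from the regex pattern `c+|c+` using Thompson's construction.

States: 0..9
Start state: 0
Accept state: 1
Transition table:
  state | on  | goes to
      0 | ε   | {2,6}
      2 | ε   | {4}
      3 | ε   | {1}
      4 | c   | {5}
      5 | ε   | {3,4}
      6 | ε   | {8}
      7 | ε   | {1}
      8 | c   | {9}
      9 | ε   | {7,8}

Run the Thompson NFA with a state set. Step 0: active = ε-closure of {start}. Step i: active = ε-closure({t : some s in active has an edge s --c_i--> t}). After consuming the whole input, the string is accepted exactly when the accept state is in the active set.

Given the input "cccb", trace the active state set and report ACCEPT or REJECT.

Answer: REJECT

Derivation:
S₀ = ε-closure({0}) = {0,2,4,6,8}
'c' @ 1: {1,3,4,5,7,8,9}  [accepting]
'c' @ 2: {1,3,4,5,7,8,9}  [accepting]
'c' @ 3: {1,3,4,5,7,8,9}  [accepting]
'b' @ 4: {}  — no active states
final: {}; accept 1 not in set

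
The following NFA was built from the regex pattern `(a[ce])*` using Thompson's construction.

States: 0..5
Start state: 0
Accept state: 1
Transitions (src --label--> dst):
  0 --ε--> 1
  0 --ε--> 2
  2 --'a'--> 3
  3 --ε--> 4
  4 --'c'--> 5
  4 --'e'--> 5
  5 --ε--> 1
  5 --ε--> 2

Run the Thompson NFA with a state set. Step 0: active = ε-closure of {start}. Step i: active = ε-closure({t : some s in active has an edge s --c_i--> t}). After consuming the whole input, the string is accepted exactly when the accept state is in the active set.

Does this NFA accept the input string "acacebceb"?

Answer: REJECT

Trace:
initial (ε-close {0}): {0,1,2}
'a' @ 1: {3,4}
'c' @ 2: {1,2,5}  ✓accept
'a' @ 3: {3,4}
'c' @ 4: {1,2,5}  ✓accept
'e' @ 5: {}  — dead — no transitions
rest 'bceb' ignored (set empty)
end set {} — state 1 not in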